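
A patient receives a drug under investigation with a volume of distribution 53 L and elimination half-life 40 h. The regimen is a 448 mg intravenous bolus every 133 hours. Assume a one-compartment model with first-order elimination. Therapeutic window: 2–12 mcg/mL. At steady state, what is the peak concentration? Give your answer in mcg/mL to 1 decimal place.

9.4 mcg/mL

k = ln2/t½ = ln2/40 ≈ 0.017329 h⁻¹; fraction remaining f = e^(−kτ) = e^(−0.017329×133) ≈ 0.0998.
At steady state, accumulation factor R = 1/(1 − e^(−kτ)) ≈ 1.1109.
Each bolus raises the concentration by D/Vd = 448/53 ≈ 8.453 mcg/mL.
Cmax,ss = C₀/(1 − f) ≈ 8.453/0.9002 ≈ 9.390 mcg/mL.
Peak 9.4 mcg/mL vs MTC 12 mcg/mL: below toxic threshold.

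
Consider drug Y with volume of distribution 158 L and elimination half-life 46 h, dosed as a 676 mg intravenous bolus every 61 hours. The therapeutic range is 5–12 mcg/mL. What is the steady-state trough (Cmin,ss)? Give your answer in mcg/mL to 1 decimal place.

Over one 61-h interval, 61/46 ≈ 1.3261 half-lives elapse, leaving f ≈ 0.3988 of each dose.
Accumulation ratio R = 1/(1 − f) ≈ 1/0.6012 ≈ 1.6633.
Single-dose peak C₀ = D/Vd = 676/158 ≈ 4.278 mcg/mL.
Cmax,ss = C₀/(1 − f) ≈ 4.278/0.6012 ≈ 7.116 mcg/mL.
Steady-state trough Cmin,ss = Cmax,ss·f ≈ 7.116 × 0.3988 ≈ 2.838 mcg/mL.
Trough 2.8 mcg/mL vs MEC 5 mcg/mL: subtherapeutic.

2.8 mcg/mL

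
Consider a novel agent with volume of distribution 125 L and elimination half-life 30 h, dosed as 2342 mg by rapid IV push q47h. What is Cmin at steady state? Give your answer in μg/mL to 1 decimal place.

9.5 μg/mL

τ/t½ = 47/30 ≈ 1.5667, so fraction remaining f = (1/2)^(47/30) ≈ 0.3376.
Accumulation ratio R = 1/(1 − f) ≈ 1/0.6624 ≈ 1.5097.
Each bolus raises the concentration by D/Vd = 2342/125 ≈ 18.736 μg/mL.
Steady-state peak Cmax,ss = C₀·R ≈ 18.736 × 1.5097 ≈ 28.286 μg/mL.
Steady-state trough Cmin,ss = Cmax,ss·f ≈ 28.286 × 0.3376 ≈ 9.549 μg/mL.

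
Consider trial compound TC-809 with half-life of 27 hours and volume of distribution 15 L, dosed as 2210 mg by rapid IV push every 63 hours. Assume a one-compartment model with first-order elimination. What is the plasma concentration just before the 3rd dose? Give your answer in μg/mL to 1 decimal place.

f = (1/2)^(τ/t½) = (1/2)^(63/27) ≈ 0.1984.
C₀ = D/Vd = 2210/15 ≈ 147.333 μg/mL.
Before the 3rd dose, 2 doses have been given. Superposition: Cmin = C₀·(f + f²).
≈ 147.333 × (0.1984 + 0.0394) ≈ 147.333 × 0.2378 ≈ 35.036 μg/mL.

35.0 μg/mL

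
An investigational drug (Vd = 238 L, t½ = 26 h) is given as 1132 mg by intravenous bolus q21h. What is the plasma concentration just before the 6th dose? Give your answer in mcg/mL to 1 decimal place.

f = (1/2)^(τ/t½) = (1/2)^(21/26) ≈ 0.5713.
C₀ = D/Vd = 1132/238 ≈ 4.756 mcg/mL.
Before the 6th dose, 5 doses have been given. Superposition: Cmin = C₀·(f + f² + … + f^5).
≈ 4.756 × (0.5713 + 0.3264 + 0.1865 + 0.1065 + 0.0609) ≈ 4.756 × 1.2516 ≈ 5.953 mcg/mL.

6.0 mcg/mL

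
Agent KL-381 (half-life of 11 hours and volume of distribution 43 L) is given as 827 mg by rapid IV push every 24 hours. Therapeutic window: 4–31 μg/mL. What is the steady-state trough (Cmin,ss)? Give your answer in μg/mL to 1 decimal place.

k = ln2/t½ = ln2/11 ≈ 0.063013 h⁻¹; fraction remaining f = e^(−kτ) = e^(−0.063013×24) ≈ 0.2204.
At steady state, accumulation factor R = 1/(1 − e^(−kτ)) ≈ 1.2827.
Each bolus raises the concentration by D/Vd = 827/43 ≈ 19.233 μg/mL.
Steady-state peak Cmax,ss = C₀·R ≈ 19.233 × 1.2827 ≈ 24.670 μg/mL.
Steady-state trough Cmin,ss = Cmax,ss·f ≈ 24.670 × 0.2204 ≈ 5.437 μg/mL.
Trough 5.4 μg/mL vs MEC 4 μg/mL: adequate.

5.4 μg/mL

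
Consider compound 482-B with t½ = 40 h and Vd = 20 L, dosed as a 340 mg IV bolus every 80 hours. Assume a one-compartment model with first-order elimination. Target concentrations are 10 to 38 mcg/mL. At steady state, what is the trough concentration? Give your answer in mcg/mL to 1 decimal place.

5.7 mcg/mL

The dosing interval is 2 half-lives, so f = 2^(−2) = 0.25.
At steady state, R = 1/(1 − 0.25) = 4/3.
Single-dose peak C₀ = D/Vd = 340/20 = 17 mcg/mL.
Steady-state peak Cmax,ss = C₀·R = 17 × 4/3 ≈ 22.667 mcg/mL.
Steady-state trough Cmin,ss = Cmax,ss·f ≈ 22.667 × 0.25 ≈ 5.667 mcg/mL.
Trough 5.7 mcg/mL vs MEC 10 mcg/mL: subtherapeutic.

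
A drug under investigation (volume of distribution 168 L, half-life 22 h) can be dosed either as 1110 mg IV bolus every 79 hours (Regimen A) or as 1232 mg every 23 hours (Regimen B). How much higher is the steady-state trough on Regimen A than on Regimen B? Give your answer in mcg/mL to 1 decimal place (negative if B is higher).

-6.3 mcg/mL

Regimen A: f = (1/2)^(79/22) ≈ 0.0830; Cmin,ss = (1110/168)·f/(1−f) ≈ 0.598 mcg/mL.
Regimen B: f = (1/2)^(23/22) ≈ 0.4845; Cmin,ss = (1232/168)·f/(1−f) ≈ 6.892 mcg/mL.
Difference ≈ 0.598 − 6.892 ≈ -6.294 mcg/mL.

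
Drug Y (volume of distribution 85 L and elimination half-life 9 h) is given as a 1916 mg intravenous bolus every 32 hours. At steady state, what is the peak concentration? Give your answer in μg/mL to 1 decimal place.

24.6 μg/mL

Over one 32-h interval, 32/9 ≈ 3.5556 half-lives elapse, leaving f ≈ 0.0850 of each dose.
Accumulation ratio R = 1/(1 − f) ≈ 1/0.9150 ≈ 1.0929.
Each bolus raises the concentration by D/Vd = 1916/85 ≈ 22.541 μg/mL.
Cmax,ss = C₀/(1 − f) ≈ 22.541/0.9150 ≈ 24.635 μg/mL.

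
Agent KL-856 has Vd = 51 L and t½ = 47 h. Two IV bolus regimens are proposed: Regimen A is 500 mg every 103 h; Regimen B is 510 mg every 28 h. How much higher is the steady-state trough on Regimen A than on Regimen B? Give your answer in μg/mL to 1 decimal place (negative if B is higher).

Regimen A: f = (1/2)^(103/47) ≈ 0.2189; Cmin,ss = (500/51)·f/(1−f) ≈ 2.748 μg/mL.
Regimen B: f = (1/2)^(28/47) ≈ 0.6617; Cmin,ss = (510/51)·f/(1−f) ≈ 19.560 μg/mL.
Difference ≈ 2.748 − 19.560 ≈ -16.812 μg/mL.

-16.8 μg/mL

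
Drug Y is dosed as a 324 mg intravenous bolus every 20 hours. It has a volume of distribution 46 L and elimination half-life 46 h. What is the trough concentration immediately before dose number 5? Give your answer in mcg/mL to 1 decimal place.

f = (1/2)^(τ/t½) = (1/2)^(20/46) ≈ 0.7398.
C₀ = D/Vd = 324/46 ≈ 7.043 mcg/mL.
Before the 5th dose, 4 doses have been given. Superposition: Cmin = C₀·(f + f² + … + f^4).
≈ 7.043 × (0.7398 + 0.5473 + 0.4049 + 0.2995) ≈ 7.043 × 1.9915 ≈ 14.026 mcg/mL.

14.0 mcg/mL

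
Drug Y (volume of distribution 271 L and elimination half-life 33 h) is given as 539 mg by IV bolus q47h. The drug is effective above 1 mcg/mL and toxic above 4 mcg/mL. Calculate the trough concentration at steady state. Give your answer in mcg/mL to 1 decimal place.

τ/t½ = 47/33 ≈ 1.4242, so fraction remaining f = (1/2)^(47/33) ≈ 0.3726.
Accumulation ratio R = 1/(1 − f) ≈ 1/0.6274 ≈ 1.5939.
Each bolus raises the concentration by D/Vd = 539/271 ≈ 1.989 mcg/mL.
Cmax,ss = C₀/(1 − f) ≈ 1.989/0.6274 ≈ 3.170 mcg/mL.
Steady-state trough Cmin,ss = Cmax,ss·f ≈ 3.170 × 0.3726 ≈ 1.181 mcg/mL.
Trough 1.2 mcg/mL vs MEC 1 mcg/mL: adequate.

1.2 mcg/mL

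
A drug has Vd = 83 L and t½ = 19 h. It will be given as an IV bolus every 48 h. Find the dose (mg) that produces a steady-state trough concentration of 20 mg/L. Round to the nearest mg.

τ/t½ = 48/19 ≈ 2.5263, so f = (1/2)^(48/19) ≈ 0.173581.
Cmin,ss = (D/Vd)·f/(1−f), so D = Cmin,ss·Vd·(1−f)/f.
D = 20 × 83 × (1−f)/f ≈ 20 × 83 × 4.76100 ≈ 7903.26 mg.

7903 mg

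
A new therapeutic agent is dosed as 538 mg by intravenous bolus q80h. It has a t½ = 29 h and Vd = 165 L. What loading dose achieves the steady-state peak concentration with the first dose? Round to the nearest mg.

f = (1/2)^(80/29) ≈ 0.147765; accumulation ratio R = 1/(1−f) ≈ 1.17339.
Loading dose to hit Cmax,ss on first dose: D_load = D_maint·R ≈ 538 × 1.17339 ≈ 631.28 mg.

631 mg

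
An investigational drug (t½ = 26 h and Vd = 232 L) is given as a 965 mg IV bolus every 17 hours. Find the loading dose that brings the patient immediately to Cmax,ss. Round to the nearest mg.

2648 mg

f = (1/2)^(17/26) ≈ 0.635584; accumulation ratio R = 1/(1−f) ≈ 2.74412.
Loading dose to hit Cmax,ss on first dose: D_load = D_maint·R ≈ 965 × 2.74412 ≈ 2648.08 mg.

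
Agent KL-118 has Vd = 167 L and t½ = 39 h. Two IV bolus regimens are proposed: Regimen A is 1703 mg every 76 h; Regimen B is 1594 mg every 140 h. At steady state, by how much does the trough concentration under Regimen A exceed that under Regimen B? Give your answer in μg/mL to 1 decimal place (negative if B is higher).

Regimen A: f = (1/2)^(76/39) ≈ 0.2590; Cmin,ss = (1703/167)·f/(1−f) ≈ 3.564 μg/mL.
Regimen B: f = (1/2)^(140/39) ≈ 0.0831; Cmin,ss = (1594/167)·f/(1−f) ≈ 0.865 μg/mL.
Difference ≈ 3.564 − 0.865 ≈ 2.699 μg/mL.

2.7 μg/mL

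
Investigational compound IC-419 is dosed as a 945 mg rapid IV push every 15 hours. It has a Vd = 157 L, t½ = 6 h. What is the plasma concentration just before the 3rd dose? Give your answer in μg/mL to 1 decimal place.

1.3 μg/mL

f = (1/2)^(τ/t½) = (1/2)^(15/6) ≈ 0.1768.
C₀ = D/Vd = 945/157 ≈ 6.019 μg/mL.
Before the 3rd dose, 2 doses have been given. Superposition: Cmin = C₀·(f + f²).
≈ 6.019 × (0.1768 + 0.0313) ≈ 6.019 × 0.2081 ≈ 1.253 μg/mL.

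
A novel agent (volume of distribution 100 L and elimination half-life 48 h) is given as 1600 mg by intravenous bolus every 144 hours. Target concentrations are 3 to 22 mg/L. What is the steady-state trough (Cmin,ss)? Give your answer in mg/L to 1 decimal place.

2.3 mg/L

The dosing interval is 3 half-lives, so f = 2^(−3) = 0.125.
At steady state, R = 1/(1 − 0.125) = 8/7.
Single-dose peak C₀ = D/Vd = 1600/100 = 16 mg/L.
Steady-state peak Cmax,ss = C₀·R = 16 × 8/7 ≈ 18.286 mg/L.
Steady-state trough Cmin,ss = Cmax,ss·f ≈ 18.286 × 0.125 ≈ 2.286 mg/L.
Trough 2.3 mg/L vs MEC 3 mg/L: subtherapeutic.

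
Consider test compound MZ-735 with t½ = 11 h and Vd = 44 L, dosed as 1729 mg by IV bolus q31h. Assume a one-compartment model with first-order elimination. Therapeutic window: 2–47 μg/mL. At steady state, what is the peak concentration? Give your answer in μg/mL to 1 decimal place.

45.8 μg/mL

Over one 31-h interval, 31/11 ≈ 2.8182 half-lives elapse, leaving f ≈ 0.1418 of each dose.
Accumulation ratio R = 1/(1 − f) ≈ 1/0.8582 ≈ 1.1652.
Each bolus raises the concentration by D/Vd = 1729/44 ≈ 39.295 μg/mL.
Steady-state peak Cmax,ss = C₀·R ≈ 39.295 × 1.1652 ≈ 45.787 μg/mL.
Peak 45.8 μg/mL vs MTC 47 μg/mL: below toxic threshold.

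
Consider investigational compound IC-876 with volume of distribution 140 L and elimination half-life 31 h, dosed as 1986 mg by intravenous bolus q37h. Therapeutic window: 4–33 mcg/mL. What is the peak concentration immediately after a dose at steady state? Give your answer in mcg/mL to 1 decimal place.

25.2 mcg/mL

k = ln2/t½ = ln2/31 ≈ 0.022360 h⁻¹; fraction remaining f = e^(−kτ) = e^(−0.022360×37) ≈ 0.4372.
Accumulation ratio R = 1/(1 − f) ≈ 1/0.5628 ≈ 1.7768.
Single-dose peak C₀ = D/Vd = 1986/140 ≈ 14.186 mcg/mL.
Steady-state peak Cmax,ss = C₀·R ≈ 14.186 × 1.7768 ≈ 25.206 mcg/mL.
Peak 25.2 mcg/mL vs MTC 33 mcg/mL: below toxic threshold.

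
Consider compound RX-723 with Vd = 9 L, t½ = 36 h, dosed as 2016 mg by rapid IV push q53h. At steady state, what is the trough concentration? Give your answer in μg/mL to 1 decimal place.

τ/t½ = 53/36 ≈ 1.4722, so fraction remaining f = (1/2)^(53/36) ≈ 0.3604.
Each bolus raises the concentration by D/Vd = 2016/9 ≈ 224.000 μg/mL.
Steady-state trough Cmin,ss = C₀·f/(1−f) ≈ 224.000 × 0.3604/0.6396 ≈ 126.219 μg/mL.

126.2 μg/mL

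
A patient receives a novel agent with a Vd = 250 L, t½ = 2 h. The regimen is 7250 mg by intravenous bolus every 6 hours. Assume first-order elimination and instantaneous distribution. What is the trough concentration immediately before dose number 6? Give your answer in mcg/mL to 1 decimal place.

f = (1/2)^(τ/t½) = (1/2)^(6/2) ≈ 0.1250.
C₀ = D/Vd = 7250/250 ≈ 29.000 mcg/mL.
Before the 6th dose, 5 doses have been given. Superposition: Cmin = C₀·(f + f² + … + f^5).
≈ 29.000 × (0.1250 + 0.0156 + 0.0020 + 0.0002 + 0.0000) ≈ 29.000 × 0.1428 ≈ 4.141 mcg/mL.

4.1 mcg/mL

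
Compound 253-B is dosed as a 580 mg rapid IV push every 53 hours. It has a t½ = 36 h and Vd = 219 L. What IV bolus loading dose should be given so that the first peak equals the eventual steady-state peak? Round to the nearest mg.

f = (1/2)^(53/36) ≈ 0.360427; accumulation ratio R = 1/(1−f) ≈ 1.56354.
Loading dose to hit Cmax,ss on first dose: D_load = D_maint·R ≈ 580 × 1.56354 ≈ 906.85 mg.

907 mg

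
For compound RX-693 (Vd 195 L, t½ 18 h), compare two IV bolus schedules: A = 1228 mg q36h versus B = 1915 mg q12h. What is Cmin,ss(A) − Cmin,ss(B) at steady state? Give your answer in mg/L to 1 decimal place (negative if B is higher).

Regimen A: f = (1/2)^(36/18) ≈ 0.2500; Cmin,ss = (1228/195)·f/(1−f) ≈ 2.099 mg/L.
Regimen B: f = (1/2)^(12/18) ≈ 0.6300; Cmin,ss = (1915/195)·f/(1−f) ≈ 16.721 mg/L.
Difference ≈ 2.099 − 16.721 ≈ -14.622 mg/L.

-14.6 mg/L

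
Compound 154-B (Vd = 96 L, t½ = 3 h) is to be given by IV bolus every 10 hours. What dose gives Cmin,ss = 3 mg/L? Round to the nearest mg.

2615 mg

τ/t½ = 10/3 ≈ 3.3333, so f = (1/2)^(10/3) ≈ 0.099213.
Cmin,ss = (D/Vd)·f/(1−f), so D = Cmin,ss·Vd·(1−f)/f.
D = 3 × 96 × (1−f)/f ≈ 3 × 96 × 9.07932 ≈ 2614.84 mg.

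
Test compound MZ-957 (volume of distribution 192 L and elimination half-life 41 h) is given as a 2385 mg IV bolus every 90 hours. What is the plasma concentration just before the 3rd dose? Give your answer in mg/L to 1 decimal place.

f = (1/2)^(τ/t½) = (1/2)^(90/41) ≈ 0.2184.
C₀ = D/Vd = 2385/192 ≈ 12.422 mg/L.
Before the 3rd dose, 2 doses have been given. Superposition: Cmin = C₀·(f + f²).
≈ 12.422 × (0.2184 + 0.0477) ≈ 12.422 × 0.2661 ≈ 3.305 mg/L.

3.3 mg/L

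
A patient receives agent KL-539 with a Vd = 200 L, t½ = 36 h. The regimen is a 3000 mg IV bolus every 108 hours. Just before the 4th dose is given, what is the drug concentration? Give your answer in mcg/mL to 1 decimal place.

2.1 mcg/mL

f = (1/2)^(τ/t½) = (1/2)^(108/36) ≈ 0.1250.
C₀ = D/Vd = 3000/200 ≈ 15.000 mcg/mL.
Before the 4th dose, 3 doses have been given. Superposition: Cmin = C₀·(f + f² + … + f^3).
≈ 15.000 × (0.1250 + 0.0156 + 0.0020) ≈ 15.000 × 0.1426 ≈ 2.139 mcg/mL.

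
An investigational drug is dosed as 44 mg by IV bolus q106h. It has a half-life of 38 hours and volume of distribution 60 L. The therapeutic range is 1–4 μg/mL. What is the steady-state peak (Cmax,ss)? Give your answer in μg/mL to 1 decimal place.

Over one 106-h interval, 106/38 ≈ 2.7895 half-lives elapse, leaving f ≈ 0.1446 of each dose.
At steady state, accumulation factor R = 1/(1 − e^(−kτ)) ≈ 1.1690.
Each bolus raises the concentration by D/Vd = 44/60 ≈ 0.733 μg/mL.
Cmax,ss = C₀/(1 − f) ≈ 0.733/0.8554 ≈ 0.857 μg/mL.
Peak 0.9 μg/mL vs MTC 4 μg/mL: below toxic threshold.

0.9 μg/mL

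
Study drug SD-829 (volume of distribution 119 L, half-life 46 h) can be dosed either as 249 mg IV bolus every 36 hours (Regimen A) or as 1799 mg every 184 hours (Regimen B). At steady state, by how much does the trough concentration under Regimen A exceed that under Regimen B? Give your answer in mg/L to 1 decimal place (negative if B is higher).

Regimen A: f = (1/2)^(36/46) ≈ 0.5813; Cmin,ss = (249/119)·f/(1−f) ≈ 2.905 mg/L.
Regimen B: f = (1/2)^(184/46) ≈ 0.0625; Cmin,ss = (1799/119)·f/(1−f) ≈ 1.008 mg/L.
Difference ≈ 2.905 − 1.008 ≈ 1.897 mg/L.

1.9 mg/L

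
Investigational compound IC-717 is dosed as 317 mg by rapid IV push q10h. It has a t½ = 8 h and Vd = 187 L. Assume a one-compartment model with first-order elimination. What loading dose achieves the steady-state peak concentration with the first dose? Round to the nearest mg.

f = (1/2)^(10/8) ≈ 0.420448; accumulation ratio R = 1/(1−f) ≈ 1.72547.
Loading dose to hit Cmax,ss on first dose: D_load = D_maint·R ≈ 317 × 1.72547 ≈ 546.97 mg.

547 mg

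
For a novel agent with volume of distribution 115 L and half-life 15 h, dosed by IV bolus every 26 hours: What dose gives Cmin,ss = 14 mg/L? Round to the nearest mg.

τ/t½ = 26/15 ≈ 1.7333, so f = (1/2)^(26/15) ≈ 0.300756.
Cmin,ss = (D/Vd)·f/(1−f), so D = Cmin,ss·Vd·(1−f)/f.
D = 14 × 115 × (1−f)/f ≈ 14 × 115 × 2.32495 ≈ 3743.17 mg.

3743 mg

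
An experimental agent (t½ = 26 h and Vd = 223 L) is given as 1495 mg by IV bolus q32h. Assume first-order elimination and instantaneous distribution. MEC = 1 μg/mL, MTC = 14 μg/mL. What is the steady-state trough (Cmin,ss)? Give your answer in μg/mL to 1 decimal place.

k = ln2/t½ = ln2/26 ≈ 0.026660 h⁻¹; fraction remaining f = e^(−kτ) = e^(−0.026660×32) ≈ 0.4261.
At steady state, accumulation factor R = 1/(1 − e^(−kτ)) ≈ 1.7425.
Single-dose peak C₀ = D/Vd = 1495/223 ≈ 6.704 μg/mL.
Cmax,ss = C₀/(1 − f) ≈ 6.704/0.5739 ≈ 11.681 μg/mL.
Steady-state trough Cmin,ss = Cmax,ss·f ≈ 11.681 × 0.4261 ≈ 4.977 μg/mL.
Trough 5.0 μg/mL vs MEC 1 μg/mL: adequate.

5.0 μg/mL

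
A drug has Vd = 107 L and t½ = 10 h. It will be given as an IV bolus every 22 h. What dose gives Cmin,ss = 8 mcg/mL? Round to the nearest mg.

τ/t½ = 22/10 ≈ 2.2, so f = (1/2)^(22/10) ≈ 0.217638.
Cmin,ss = (D/Vd)·f/(1−f), so D = Cmin,ss·Vd·(1−f)/f.
D = 8 × 107 × (1−f)/f ≈ 8 × 107 × 3.59479 ≈ 3077.14 mg.

3077 mg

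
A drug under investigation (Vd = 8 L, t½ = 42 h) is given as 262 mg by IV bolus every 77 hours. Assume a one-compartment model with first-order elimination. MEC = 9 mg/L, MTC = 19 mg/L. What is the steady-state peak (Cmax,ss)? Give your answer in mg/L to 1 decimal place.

45.5 mg/L

Over one 77-h interval, 77/42 ≈ 1.8333 half-lives elapse, leaving f ≈ 0.2806 of each dose.
At steady state, accumulation factor R = 1/(1 − e^(−kτ)) ≈ 1.3900.
Single-dose peak C₀ = D/Vd = 262/8 ≈ 32.750 mg/L.
Steady-state peak Cmax,ss = C₀·R ≈ 32.750 × 1.3900 ≈ 45.522 mg/L.
Peak 45.5 mg/L vs MTC 19 mg/L: exceeds toxic threshold.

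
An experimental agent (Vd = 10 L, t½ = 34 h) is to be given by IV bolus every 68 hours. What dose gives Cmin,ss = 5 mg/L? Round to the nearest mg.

150 mg

τ/t½ = 68/34 ≈ 2, so f = (1/2)^(68/34) ≈ 0.250000.
Cmin,ss = (D/Vd)·f/(1−f), so D = Cmin,ss·Vd·(1−f)/f.
D = 5 × 10 × (1−f)/f ≈ 5 × 10 × 3.00000 ≈ 150.00 mg.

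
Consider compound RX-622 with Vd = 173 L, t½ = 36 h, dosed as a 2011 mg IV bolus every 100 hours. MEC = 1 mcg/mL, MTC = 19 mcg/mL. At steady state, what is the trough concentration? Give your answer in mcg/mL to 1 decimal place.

2.0 mcg/mL

k = ln2/t½ = ln2/36 ≈ 0.019254 h⁻¹; fraction remaining f = e^(−kτ) = e^(−0.019254×100) ≈ 0.1458.
Accumulation ratio R = 1/(1 − f) ≈ 1/0.8542 ≈ 1.1707.
Each bolus raises the concentration by D/Vd = 2011/173 ≈ 11.624 mcg/mL.
Cmax,ss = C₀/(1 − f) ≈ 11.624/0.8542 ≈ 13.608 mcg/mL.
One interval later, Cmin,ss = Cmax,ss·e^(−kτ) ≈ 13.608 × 0.1458 ≈ 1.984 mcg/mL.
Trough 2.0 mcg/mL vs MEC 1 mcg/mL: adequate.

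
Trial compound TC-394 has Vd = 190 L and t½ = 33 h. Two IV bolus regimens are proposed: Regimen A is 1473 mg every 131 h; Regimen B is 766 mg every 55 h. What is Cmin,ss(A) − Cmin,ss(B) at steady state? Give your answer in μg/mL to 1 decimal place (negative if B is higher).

Regimen A: f = (1/2)^(131/33) ≈ 0.0638; Cmin,ss = (1473/190)·f/(1−f) ≈ 0.528 μg/mL.
Regimen B: f = (1/2)^(55/33) ≈ 0.3150; Cmin,ss = (766/190)·f/(1−f) ≈ 1.854 μg/mL.
Difference ≈ 0.528 − 1.854 ≈ -1.326 μg/mL.

-1.3 μg/mL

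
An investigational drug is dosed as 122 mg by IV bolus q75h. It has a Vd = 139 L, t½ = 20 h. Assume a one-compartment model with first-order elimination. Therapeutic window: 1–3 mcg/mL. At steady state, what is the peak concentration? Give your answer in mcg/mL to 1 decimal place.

0.9 mcg/mL

Over one 75-h interval, 75/20 ≈ 3.75 half-lives elapse, leaving f ≈ 0.0743 of each dose.
Accumulation ratio R = 1/(1 − f) ≈ 1/0.9257 ≈ 1.0803.
Single-dose peak C₀ = D/Vd = 122/139 ≈ 0.878 mcg/mL.
Cmax,ss = C₀/(1 − f) ≈ 0.878/0.9257 ≈ 0.948 mcg/mL.
Peak 0.9 mcg/mL vs MTC 3 mcg/mL: below toxic threshold.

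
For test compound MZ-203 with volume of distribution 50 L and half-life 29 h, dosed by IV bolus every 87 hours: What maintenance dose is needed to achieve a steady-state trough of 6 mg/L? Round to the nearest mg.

τ/t½ = 87/29 ≈ 3, so f = (1/2)^(87/29) ≈ 0.125000.
Cmin,ss = (D/Vd)·f/(1−f), so D = Cmin,ss·Vd·(1−f)/f.
D = 6 × 50 × (1−f)/f ≈ 6 × 50 × 7.00000 ≈ 2100.00 mg.

2100 mg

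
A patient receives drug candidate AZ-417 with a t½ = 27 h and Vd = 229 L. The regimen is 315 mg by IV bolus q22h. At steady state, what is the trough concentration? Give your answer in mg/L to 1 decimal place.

Over one 22-h interval, 22/27 ≈ 0.81481 half-lives elapse, leaving f ≈ 0.5685 of each dose.
Single-dose peak C₀ = D/Vd = 315/229 ≈ 1.376 mg/L.
Steady-state trough Cmin,ss = C₀·f/(1−f) ≈ 1.376 × 0.5685/0.4315 ≈ 1.813 mg/L.

1.8 mg/L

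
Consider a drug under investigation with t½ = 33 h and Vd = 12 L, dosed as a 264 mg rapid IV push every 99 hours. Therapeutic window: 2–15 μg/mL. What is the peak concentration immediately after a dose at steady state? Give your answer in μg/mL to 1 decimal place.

25.1 μg/mL

The dosing interval is 3 half-lives, so f = 2^(−3) = 0.125.
At steady state, R = 1/(1 − 0.125) = 8/7.
Single-dose peak C₀ = D/Vd = 264/12 = 22 μg/mL.
Steady-state peak Cmax,ss = C₀·R = 22 × 8/7 ≈ 25.143 μg/mL.
Peak 25.1 μg/mL vs MTC 15 μg/mL: exceeds toxic threshold.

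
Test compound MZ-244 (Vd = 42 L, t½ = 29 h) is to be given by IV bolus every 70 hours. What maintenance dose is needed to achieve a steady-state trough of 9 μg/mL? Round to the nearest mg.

1636 mg

τ/t½ = 70/29 ≈ 2.4138, so f = (1/2)^(70/29) ≈ 0.187662.
Cmin,ss = (D/Vd)·f/(1−f), so D = Cmin,ss·Vd·(1−f)/f.
D = 9 × 42 × (1−f)/f ≈ 9 × 42 × 4.32873 ≈ 1636.26 mg.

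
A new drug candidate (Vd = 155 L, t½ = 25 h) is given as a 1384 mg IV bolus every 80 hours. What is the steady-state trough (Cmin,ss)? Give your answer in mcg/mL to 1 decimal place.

1.1 mcg/mL

τ/t½ = 80/25 ≈ 3.2, so fraction remaining f = (1/2)^(80/25) ≈ 0.1088.
Each bolus raises the concentration by D/Vd = 1384/155 ≈ 8.929 mcg/mL.
Steady-state trough Cmin,ss = C₀·f/(1−f) ≈ 8.929 × 0.1088/0.8912 ≈ 1.090 mcg/mL.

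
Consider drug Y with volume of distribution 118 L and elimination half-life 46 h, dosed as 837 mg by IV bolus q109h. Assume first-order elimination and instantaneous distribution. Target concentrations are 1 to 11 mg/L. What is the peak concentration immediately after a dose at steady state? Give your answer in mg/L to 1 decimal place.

Over one 109-h interval, 109/46 ≈ 2.3696 half-lives elapse, leaving f ≈ 0.1935 of each dose.
Accumulation ratio R = 1/(1 − f) ≈ 1/0.8065 ≈ 1.2399.
Single-dose peak C₀ = D/Vd = 837/118 ≈ 7.093 mg/L.
Cmax,ss = C₀/(1 − f) ≈ 7.093/0.8065 ≈ 8.795 mg/L.
Peak 8.8 mg/L vs MTC 11 mg/L: below toxic threshold.

8.8 mg/L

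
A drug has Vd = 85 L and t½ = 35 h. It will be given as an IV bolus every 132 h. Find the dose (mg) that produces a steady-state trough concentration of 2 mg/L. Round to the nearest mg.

τ/t½ = 132/35 ≈ 3.7714, so f = (1/2)^(132/35) ≈ 0.073230.
Cmin,ss = (D/Vd)·f/(1−f), so D = Cmin,ss·Vd·(1−f)/f.
D = 2 × 85 × (1−f)/f ≈ 2 × 85 × 12.65561 ≈ 2151.45 mg.

2151 mg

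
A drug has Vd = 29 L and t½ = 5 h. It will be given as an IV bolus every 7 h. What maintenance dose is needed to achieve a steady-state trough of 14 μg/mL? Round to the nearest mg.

665 mg

τ/t½ = 7/5 ≈ 1.4, so f = (1/2)^(7/5) ≈ 0.378929.
Cmin,ss = (D/Vd)·f/(1−f), so D = Cmin,ss·Vd·(1−f)/f.
D = 14 × 29 × (1−f)/f ≈ 14 × 29 × 1.63902 ≈ 665.44 mg.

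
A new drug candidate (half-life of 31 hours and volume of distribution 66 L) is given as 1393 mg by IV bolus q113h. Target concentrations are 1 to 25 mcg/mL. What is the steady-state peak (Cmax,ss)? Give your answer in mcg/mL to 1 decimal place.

22.9 mcg/mL

Over one 113-h interval, 113/31 ≈ 3.6452 half-lives elapse, leaving f ≈ 0.0799 of each dose.
At steady state, accumulation factor R = 1/(1 − e^(−kτ)) ≈ 1.0868.
Single-dose peak C₀ = D/Vd = 1393/66 ≈ 21.106 mcg/mL.
Steady-state peak Cmax,ss = C₀·R ≈ 21.106 × 1.0868 ≈ 22.938 mcg/mL.
Peak 22.9 mcg/mL vs MTC 25 mcg/mL: below toxic threshold.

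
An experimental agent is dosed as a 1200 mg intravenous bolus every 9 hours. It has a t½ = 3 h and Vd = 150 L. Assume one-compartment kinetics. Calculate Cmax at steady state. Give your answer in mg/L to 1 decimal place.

9.1 mg/L

τ = 9 h = 3 half-lives, so f = (1/2)^3 = 0.125.
At steady state, R = 1/(1 − 0.125) = 8/7.
Single-dose peak C₀ = D/Vd = 1200/150 = 8 mg/L.
Steady-state peak Cmax,ss = C₀·R = 8 × 8/7 ≈ 9.143 mg/L.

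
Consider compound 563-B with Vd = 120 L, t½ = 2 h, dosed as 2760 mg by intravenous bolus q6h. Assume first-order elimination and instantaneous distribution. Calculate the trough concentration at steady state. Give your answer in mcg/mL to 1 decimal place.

3.3 mcg/mL

τ = 6 h = 3 half-lives, so f = (1/2)^3 = 0.125.
Accumulation ratio R = 1/(1 − f) = 1/0.875 = 8/7.
Single-dose peak C₀ = D/Vd = 2760/120 = 23 mcg/mL.
Steady-state peak Cmax,ss = C₀·R = 23 × 8/7 ≈ 26.286 mcg/mL.
Steady-state trough Cmin,ss = Cmax,ss·f ≈ 26.286 × 0.125 ≈ 3.286 mcg/mL.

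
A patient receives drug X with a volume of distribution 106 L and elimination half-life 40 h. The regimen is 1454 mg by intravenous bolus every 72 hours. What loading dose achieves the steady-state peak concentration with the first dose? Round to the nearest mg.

2040 mg

f = (1/2)^(72/40) ≈ 0.287175; accumulation ratio R = 1/(1−f) ≈ 1.40287.
Loading dose to hit Cmax,ss on first dose: D_load = D_maint·R ≈ 1454 × 1.40287 ≈ 2039.77 mg.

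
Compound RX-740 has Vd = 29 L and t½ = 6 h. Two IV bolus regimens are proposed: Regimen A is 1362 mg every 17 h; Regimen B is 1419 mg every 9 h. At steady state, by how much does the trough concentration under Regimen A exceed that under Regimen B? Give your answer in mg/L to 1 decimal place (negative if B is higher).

Regimen A: f = (1/2)^(17/6) ≈ 0.1403; Cmin,ss = (1362/29)·f/(1−f) ≈ 7.665 mg/L.
Regimen B: f = (1/2)^(9/6) ≈ 0.3536; Cmin,ss = (1419/29)·f/(1−f) ≈ 26.767 mg/L.
Difference ≈ 7.665 − 26.767 ≈ -19.102 mg/L.

-19.1 mg/L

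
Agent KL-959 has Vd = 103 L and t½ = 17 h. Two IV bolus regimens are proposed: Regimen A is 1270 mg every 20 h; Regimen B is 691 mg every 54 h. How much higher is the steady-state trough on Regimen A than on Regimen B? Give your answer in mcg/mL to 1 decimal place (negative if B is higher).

8.9 mcg/mL

Regimen A: f = (1/2)^(20/17) ≈ 0.4424; Cmin,ss = (1270/103)·f/(1−f) ≈ 9.783 mcg/mL.
Regimen B: f = (1/2)^(54/17) ≈ 0.1106; Cmin,ss = (691/103)·f/(1−f) ≈ 0.834 mcg/mL.
Difference ≈ 9.783 − 0.834 ≈ 8.949 mcg/mL.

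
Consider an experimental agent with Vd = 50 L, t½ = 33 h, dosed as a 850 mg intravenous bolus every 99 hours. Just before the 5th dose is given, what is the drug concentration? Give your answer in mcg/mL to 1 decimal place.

f = (1/2)^(τ/t½) = (1/2)^(99/33) ≈ 0.1250.
C₀ = D/Vd = 850/50 ≈ 17.000 mcg/mL.
Before the 5th dose, 4 doses have been given. Superposition: Cmin = C₀·(f + f² + … + f^4).
≈ 17.000 × (0.1250 + 0.0156 + 0.0020 + 0.0002) ≈ 17.000 × 0.1428 ≈ 2.428 mcg/mL.

2.4 mcg/mL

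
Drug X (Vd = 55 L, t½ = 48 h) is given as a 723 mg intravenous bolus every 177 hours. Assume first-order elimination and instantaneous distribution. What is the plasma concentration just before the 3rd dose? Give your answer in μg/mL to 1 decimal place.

1.1 μg/mL

f = (1/2)^(τ/t½) = (1/2)^(177/48) ≈ 0.0776.
C₀ = D/Vd = 723/55 ≈ 13.145 μg/mL.
Before the 3rd dose, 2 doses have been given. Superposition: Cmin = C₀·(f + f²).
≈ 13.145 × (0.0776 + 0.0060) ≈ 13.145 × 0.0836 ≈ 1.099 μg/mL.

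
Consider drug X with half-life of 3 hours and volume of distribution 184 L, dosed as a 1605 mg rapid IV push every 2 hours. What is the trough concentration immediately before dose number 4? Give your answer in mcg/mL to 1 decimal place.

f = (1/2)^(τ/t½) = (1/2)^(2/3) ≈ 0.6300.
C₀ = D/Vd = 1605/184 ≈ 8.723 mcg/mL.
Before the 4th dose, 3 doses have been given. Superposition: Cmin = C₀·(f + f² + … + f^3).
≈ 8.723 × (0.6300 + 0.3969 + 0.2500) ≈ 8.723 × 1.2769 ≈ 11.138 mcg/mL.

11.1 mcg/mL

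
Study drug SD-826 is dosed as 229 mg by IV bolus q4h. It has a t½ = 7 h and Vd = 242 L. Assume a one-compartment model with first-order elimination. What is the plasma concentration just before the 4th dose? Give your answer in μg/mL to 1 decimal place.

1.4 μg/mL

f = (1/2)^(τ/t½) = (1/2)^(4/7) ≈ 0.6730.
C₀ = D/Vd = 229/242 ≈ 0.946 μg/mL.
Before the 4th dose, 3 doses have been given. Superposition: Cmin = C₀·(f + f² + … + f^3).
≈ 0.946 × (0.6730 + 0.4529 + 0.3048) ≈ 0.946 × 1.4307 ≈ 1.353 μg/mL.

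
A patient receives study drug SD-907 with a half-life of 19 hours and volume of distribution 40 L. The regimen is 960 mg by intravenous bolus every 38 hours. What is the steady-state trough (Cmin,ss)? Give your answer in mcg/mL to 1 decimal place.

8.0 mcg/mL

τ = 38 h = 2 half-lives, so f = (1/2)^2 = 0.25.
At steady state, R = 1/(1 − 0.25) = 4/3.
Single-dose peak C₀ = D/Vd = 960/40 = 24 mcg/mL.
Steady-state peak Cmax,ss = C₀·R = 24 × 4/3 ≈ 32.000 mcg/mL.
Steady-state trough Cmin,ss = Cmax,ss·f ≈ 32.000 × 0.25 ≈ 8.000 mcg/mL.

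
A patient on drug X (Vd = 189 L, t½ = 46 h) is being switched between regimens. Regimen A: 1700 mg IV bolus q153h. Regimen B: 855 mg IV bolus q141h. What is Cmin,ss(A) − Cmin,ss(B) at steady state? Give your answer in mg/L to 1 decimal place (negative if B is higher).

Regimen A: f = (1/2)^(153/46) ≈ 0.0997; Cmin,ss = (1700/189)·f/(1−f) ≈ 0.996 mg/L.
Regimen B: f = (1/2)^(141/46) ≈ 0.1195; Cmin,ss = (855/189)·f/(1−f) ≈ 0.614 mg/L.
Difference ≈ 0.996 − 0.614 ≈ 0.382 mg/L.

0.4 mg/L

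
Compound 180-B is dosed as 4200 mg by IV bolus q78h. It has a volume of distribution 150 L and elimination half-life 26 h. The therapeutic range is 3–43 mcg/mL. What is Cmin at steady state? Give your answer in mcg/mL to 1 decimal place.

4.0 mcg/mL

The dosing interval is 3 half-lives, so f = 2^(−3) = 0.125.
At steady state, R = 1/(1 − 0.125) = 8/7.
Single-dose peak C₀ = D/Vd = 4200/150 = 28 mcg/mL.
Steady-state peak Cmax,ss = C₀·R = 28 × 8/7 ≈ 32.000 mcg/mL.
Steady-state trough Cmin,ss = Cmax,ss·f ≈ 32.000 × 0.125 ≈ 4.000 mcg/mL.
Trough 4.0 mcg/mL vs MEC 3 mcg/mL: adequate.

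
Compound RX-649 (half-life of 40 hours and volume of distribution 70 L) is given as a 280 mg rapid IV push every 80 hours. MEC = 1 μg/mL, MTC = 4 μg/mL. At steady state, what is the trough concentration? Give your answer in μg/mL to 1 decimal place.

The dosing interval is 2 half-lives, so f = 2^(−2) = 0.25.
Accumulation ratio R = 1/(1 − f) = 1/0.75 = 4/3.
Single-dose peak C₀ = D/Vd = 280/70 = 4 μg/mL.
Steady-state peak Cmax,ss = C₀·R = 4 × 4/3 ≈ 5.333 μg/mL.
Steady-state trough Cmin,ss = Cmax,ss·f ≈ 5.333 × 0.25 ≈ 1.333 μg/mL.
Trough 1.3 μg/mL vs MEC 1 μg/mL: adequate.

1.3 μg/mL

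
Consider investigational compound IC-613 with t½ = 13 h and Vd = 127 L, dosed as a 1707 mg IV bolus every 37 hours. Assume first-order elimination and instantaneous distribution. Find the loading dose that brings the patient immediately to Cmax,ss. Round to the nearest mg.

f = (1/2)^(37/13) ≈ 0.139066; accumulation ratio R = 1/(1−f) ≈ 1.16153.
Loading dose to hit Cmax,ss on first dose: D_load = D_maint·R ≈ 1707 × 1.16153 ≈ 1982.73 mg.

1983 mg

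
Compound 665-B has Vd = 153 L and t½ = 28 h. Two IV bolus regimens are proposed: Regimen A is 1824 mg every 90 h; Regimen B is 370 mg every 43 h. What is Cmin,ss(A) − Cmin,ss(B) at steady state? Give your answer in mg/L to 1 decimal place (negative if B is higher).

Regimen A: f = (1/2)^(90/28) ≈ 0.1077; Cmin,ss = (1824/153)·f/(1−f) ≈ 1.439 mg/L.
Regimen B: f = (1/2)^(43/28) ≈ 0.3449; Cmin,ss = (370/153)·f/(1−f) ≈ 1.273 mg/L.
Difference ≈ 1.439 − 1.273 ≈ 0.166 mg/L.

0.2 mg/L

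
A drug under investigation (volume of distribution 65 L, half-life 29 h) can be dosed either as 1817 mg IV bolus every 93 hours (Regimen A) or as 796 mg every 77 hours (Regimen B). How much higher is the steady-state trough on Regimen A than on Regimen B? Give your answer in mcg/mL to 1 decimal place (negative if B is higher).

1.1 mcg/mL

Regimen A: f = (1/2)^(93/29) ≈ 0.1083; Cmin,ss = (1817/65)·f/(1−f) ≈ 3.395 mcg/mL.
Regimen B: f = (1/2)^(77/29) ≈ 0.1587; Cmin,ss = (796/65)·f/(1−f) ≈ 2.310 mcg/mL.
Difference ≈ 3.395 − 2.310 ≈ 1.085 mcg/mL.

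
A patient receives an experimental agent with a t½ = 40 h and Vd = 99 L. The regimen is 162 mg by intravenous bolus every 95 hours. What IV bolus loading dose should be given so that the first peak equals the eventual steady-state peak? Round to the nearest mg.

201 mg

f = (1/2)^(95/40) ≈ 0.192776; accumulation ratio R = 1/(1−f) ≈ 1.23881.
Loading dose to hit Cmax,ss on first dose: D_load = D_maint·R ≈ 162 × 1.23881 ≈ 200.69 mg.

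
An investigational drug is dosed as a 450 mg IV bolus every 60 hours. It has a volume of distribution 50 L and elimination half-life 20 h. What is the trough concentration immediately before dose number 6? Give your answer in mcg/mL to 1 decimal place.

f = (1/2)^(τ/t½) = (1/2)^(60/20) ≈ 0.1250.
C₀ = D/Vd = 450/50 ≈ 9.000 mcg/mL.
Before the 6th dose, 5 doses have been given. Superposition: Cmin = C₀·(f + f² + … + f^5).
≈ 9.000 × (0.1250 + 0.0156 + 0.0020 + 0.0002 + 0.0000) ≈ 9.000 × 0.1428 ≈ 1.285 mcg/mL.

1.3 mcg/mL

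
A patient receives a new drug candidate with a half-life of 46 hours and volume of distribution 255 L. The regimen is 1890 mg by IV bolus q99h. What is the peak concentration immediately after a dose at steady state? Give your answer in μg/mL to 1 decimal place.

Over one 99-h interval, 99/46 ≈ 2.1522 half-lives elapse, leaving f ≈ 0.2250 of each dose.
Accumulation ratio R = 1/(1 − f) ≈ 1/0.7750 ≈ 1.2903.
Each bolus raises the concentration by D/Vd = 1890/255 ≈ 7.412 μg/mL.
Steady-state peak Cmax,ss = C₀·R ≈ 7.412 × 1.2903 ≈ 9.564 μg/mL.

9.6 μg/mL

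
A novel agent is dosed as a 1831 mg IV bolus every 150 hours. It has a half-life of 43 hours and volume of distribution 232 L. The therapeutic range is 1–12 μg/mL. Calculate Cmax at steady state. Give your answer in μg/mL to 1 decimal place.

8.7 μg/mL

τ/t½ = 150/43 ≈ 3.4884, so fraction remaining f = (1/2)^(150/43) ≈ 0.0891.
Accumulation ratio R = 1/(1 − f) ≈ 1/0.9109 ≈ 1.0978.
Single-dose peak C₀ = D/Vd = 1831/232 ≈ 7.892 μg/mL.
Cmax,ss = C₀/(1 − f) ≈ 7.892/0.9109 ≈ 8.664 μg/mL.
Peak 8.7 μg/mL vs MTC 12 μg/mL: below toxic threshold.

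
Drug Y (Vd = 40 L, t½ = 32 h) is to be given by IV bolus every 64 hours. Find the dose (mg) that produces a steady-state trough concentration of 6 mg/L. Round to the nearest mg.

720 mg

τ/t½ = 64/32 ≈ 2, so f = (1/2)^(64/32) ≈ 0.250000.
Cmin,ss = (D/Vd)·f/(1−f), so D = Cmin,ss·Vd·(1−f)/f.
D = 6 × 40 × (1−f)/f ≈ 6 × 40 × 3.00000 ≈ 720.00 mg.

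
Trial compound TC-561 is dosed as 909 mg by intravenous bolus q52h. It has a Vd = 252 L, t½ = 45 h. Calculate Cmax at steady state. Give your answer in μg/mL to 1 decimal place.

6.5 μg/mL

k = ln2/t½ = ln2/45 ≈ 0.015403 h⁻¹; fraction remaining f = e^(−kτ) = e^(−0.015403×52) ≈ 0.4489.
At steady state, accumulation factor R = 1/(1 − e^(−kτ)) ≈ 1.8146.
Single-dose peak C₀ = D/Vd = 909/252 ≈ 3.607 μg/mL.
Cmax,ss = C₀/(1 − f) ≈ 3.607/0.5511 ≈ 6.545 μg/mL.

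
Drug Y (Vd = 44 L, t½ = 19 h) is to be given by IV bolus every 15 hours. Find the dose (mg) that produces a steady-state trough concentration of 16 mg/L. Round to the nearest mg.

513 mg

τ/t½ = 15/19 ≈ 0.78947, so f = (1/2)^(15/19) ≈ 0.578555.
Cmin,ss = (D/Vd)·f/(1−f), so D = Cmin,ss·Vd·(1−f)/f.
D = 16 × 44 × (1−f)/f ≈ 16 × 44 × 0.72844 ≈ 512.82 mg.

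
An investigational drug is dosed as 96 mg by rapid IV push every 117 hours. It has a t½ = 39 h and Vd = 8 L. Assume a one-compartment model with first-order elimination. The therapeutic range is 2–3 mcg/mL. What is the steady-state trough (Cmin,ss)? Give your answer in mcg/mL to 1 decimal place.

1.7 mcg/mL

The dosing interval is 3 half-lives, so f = 2^(−3) = 0.125.
Accumulation ratio R = 1/(1 − f) = 1/0.875 = 8/7.
Single-dose peak C₀ = D/Vd = 96/8 = 12 mcg/mL.
Steady-state peak Cmax,ss = C₀·R = 12 × 8/7 ≈ 13.714 mcg/mL.
Steady-state trough Cmin,ss = Cmax,ss·f ≈ 13.714 × 0.125 ≈ 1.714 mcg/mL.
Trough 1.7 mcg/mL vs MEC 2 mcg/mL: subtherapeutic.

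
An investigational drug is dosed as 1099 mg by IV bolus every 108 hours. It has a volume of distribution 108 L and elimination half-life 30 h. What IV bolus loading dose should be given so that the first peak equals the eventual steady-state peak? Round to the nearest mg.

f = (1/2)^(108/30) ≈ 0.082469; accumulation ratio R = 1/(1−f) ≈ 1.08988.
Loading dose to hit Cmax,ss on first dose: D_load = D_maint·R ≈ 1099 × 1.08988 ≈ 1197.78 mg.

1198 mg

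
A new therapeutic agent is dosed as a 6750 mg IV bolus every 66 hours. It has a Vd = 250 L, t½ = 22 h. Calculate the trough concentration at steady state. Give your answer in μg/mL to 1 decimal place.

3.9 μg/mL

The dosing interval is 3 half-lives, so f = 2^(−3) = 0.125.
Accumulation ratio R = 1/(1 − f) = 1/0.875 = 8/7.
Single-dose peak C₀ = D/Vd = 6750/250 = 27 μg/mL.
Steady-state peak Cmax,ss = C₀·R = 27 × 8/7 ≈ 30.857 μg/mL.
Steady-state trough Cmin,ss = Cmax,ss·f ≈ 30.857 × 0.125 ≈ 3.857 μg/mL.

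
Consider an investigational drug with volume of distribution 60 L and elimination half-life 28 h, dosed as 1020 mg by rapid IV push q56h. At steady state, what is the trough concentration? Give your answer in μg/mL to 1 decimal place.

5.7 μg/mL

The dosing interval is 2 half-lives, so f = 2^(−2) = 0.25.
Accumulation ratio R = 1/(1 − f) = 1/0.75 = 4/3.
Single-dose peak C₀ = D/Vd = 1020/60 = 17 μg/mL.
Steady-state peak Cmax,ss = C₀·R = 17 × 4/3 ≈ 22.667 μg/mL.
Steady-state trough Cmin,ss = Cmax,ss·f ≈ 22.667 × 0.25 ≈ 5.667 μg/mL.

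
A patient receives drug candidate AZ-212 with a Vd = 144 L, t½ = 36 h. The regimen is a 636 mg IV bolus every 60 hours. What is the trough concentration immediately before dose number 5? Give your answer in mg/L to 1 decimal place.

2.0 mg/L

f = (1/2)^(τ/t½) = (1/2)^(60/36) ≈ 0.3150.
C₀ = D/Vd = 636/144 ≈ 4.417 mg/L.
Before the 5th dose, 4 doses have been given. Superposition: Cmin = C₀·(f + f² + … + f^4).
≈ 4.417 × (0.3150 + 0.0992 + 0.0313 + 0.0098) ≈ 4.417 × 0.4553 ≈ 2.011 mg/L.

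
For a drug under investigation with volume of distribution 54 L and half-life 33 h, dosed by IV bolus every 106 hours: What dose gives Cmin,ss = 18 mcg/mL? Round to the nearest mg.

τ/t½ = 106/33 ≈ 3.2121, so f = (1/2)^(106/33) ≈ 0.107908.
Cmin,ss = (D/Vd)·f/(1−f), so D = Cmin,ss·Vd·(1−f)/f.
D = 18 × 54 × (1−f)/f ≈ 18 × 54 × 8.26715 ≈ 8035.67 mg.

8036 mg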